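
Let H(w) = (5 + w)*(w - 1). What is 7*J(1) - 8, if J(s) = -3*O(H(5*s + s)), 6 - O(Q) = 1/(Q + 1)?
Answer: -1069/8 ≈ -133.63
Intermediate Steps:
H(w) = (-1 + w)*(5 + w) (H(w) = (5 + w)*(-1 + w) = (-1 + w)*(5 + w))
O(Q) = 6 - 1/(1 + Q) (O(Q) = 6 - 1/(Q + 1) = 6 - 1/(1 + Q))
J(s) = -3*(-25 + 144*s + 216*s²)/(-4 + 24*s + 36*s²) (J(s) = -3*(5 + 6*(-5 + (5*s + s)² + 4*(5*s + s)))/(1 + (-5 + (5*s + s)² + 4*(5*s + s))) = -3*(5 + 6*(-5 + (6*s)² + 4*(6*s)))/(1 + (-5 + (6*s)² + 4*(6*s))) = -3*(5 + 6*(-5 + 36*s² + 24*s))/(1 + (-5 + 36*s² + 24*s)) = -3*(5 + 6*(-5 + 24*s + 36*s²))/(1 + (-5 + 24*s + 36*s²)) = -3*(5 + (-30 + 144*s + 216*s²))/(-4 + 24*s + 36*s²) = -3*(-25 + 144*s + 216*s²)/(-4 + 24*s + 36*s²))
7*J(1) - 8 = 7*(3*(25 - 216*1² - 144*1)/(4*(-1 + 6*1 + 9*1²))) - 8 = 7*(3*(25 - 216*1 - 144)/(4*(-1 + 6 + 9*1))) - 8 = 7*(3*(25 - 216 - 144)/(4*(-1 + 6 + 9))) - 8 = 7*((¾)*(-335)/14) - 8 = 7*((¾)*(1/14)*(-335)) - 8 = 7*(-1005/56) - 8 = -1005/8 - 8 = -1069/8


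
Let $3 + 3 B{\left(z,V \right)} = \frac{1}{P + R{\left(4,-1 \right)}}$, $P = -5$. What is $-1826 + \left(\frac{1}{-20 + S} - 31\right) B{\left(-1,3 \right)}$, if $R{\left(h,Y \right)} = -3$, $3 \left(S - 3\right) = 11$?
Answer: $- \frac{344377}{192} \approx -1793.6$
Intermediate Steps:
$S = \frac{20}{3}$ ($S = 3 + \frac{1}{3} \cdot 11 = 3 + \frac{11}{3} = \frac{20}{3} \approx 6.6667$)
$B{\left(z,V \right)} = - \frac{25}{24}$ ($B{\left(z,V \right)} = -1 + \frac{1}{3 \left(-5 - 3\right)} = -1 + \frac{1}{3 \left(-8\right)} = -1 + \frac{1}{3} \left(- \frac{1}{8}\right) = -1 - \frac{1}{24} = - \frac{25}{24}$)
$-1826 + \left(\frac{1}{-20 + S} - 31\right) B{\left(-1,3 \right)} = -1826 + \left(\frac{1}{-20 + \frac{20}{3}} - 31\right) \left(- \frac{25}{24}\right) = -1826 + \left(\frac{1}{- \frac{40}{3}} - 31\right) \left(- \frac{25}{24}\right) = -1826 + \left(- \frac{3}{40} - 31\right) \left(- \frac{25}{24}\right) = -1826 - - \frac{6215}{192} = -1826 + \frac{6215}{192} = - \frac{344377}{192}$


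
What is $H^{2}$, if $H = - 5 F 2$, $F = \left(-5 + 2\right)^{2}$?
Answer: $8100$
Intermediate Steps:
$F = 9$ ($F = \left(-3\right)^{2} = 9$)
$H = -90$ ($H = \left(-5\right) 9 \cdot 2 = \left(-45\right) 2 = -90$)
$H^{2} = \left(-90\right)^{2} = 8100$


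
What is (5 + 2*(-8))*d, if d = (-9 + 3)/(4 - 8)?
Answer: -33/2 ≈ -16.500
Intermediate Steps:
d = 3/2 (d = -6/(-4) = -6*(-¼) = 3/2 ≈ 1.5000)
(5 + 2*(-8))*d = (5 + 2*(-8))*(3/2) = (5 - 16)*(3/2) = -11*3/2 = -33/2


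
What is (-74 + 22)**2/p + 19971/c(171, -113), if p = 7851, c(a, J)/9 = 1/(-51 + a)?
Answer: 2090566984/7851 ≈ 2.6628e+5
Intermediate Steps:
c(a, J) = 9/(-51 + a)
(-74 + 22)**2/p + 19971/c(171, -113) = (-74 + 22)**2/7851 + 19971/((9/(-51 + 171))) = (-52)**2*(1/7851) + 19971/((9/120)) = 2704*(1/7851) + 19971/((9*(1/120))) = 2704/7851 + 19971/(3/40) = 2704/7851 + 19971*(40/3) = 2704/7851 + 266280 = 2090566984/7851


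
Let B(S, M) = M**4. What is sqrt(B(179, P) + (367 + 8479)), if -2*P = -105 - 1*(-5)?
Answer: 11*sqrt(51726) ≈ 2501.8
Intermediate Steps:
P = 50 (P = -(-105 - 1*(-5))/2 = -(-105 + 5)/2 = -1/2*(-100) = 50)
sqrt(B(179, P) + (367 + 8479)) = sqrt(50**4 + (367 + 8479)) = sqrt(6250000 + 8846) = sqrt(6258846) = 11*sqrt(51726)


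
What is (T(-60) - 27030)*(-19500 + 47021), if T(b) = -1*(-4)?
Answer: -743782546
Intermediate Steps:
T(b) = 4
(T(-60) - 27030)*(-19500 + 47021) = (4 - 27030)*(-19500 + 47021) = -27026*27521 = -743782546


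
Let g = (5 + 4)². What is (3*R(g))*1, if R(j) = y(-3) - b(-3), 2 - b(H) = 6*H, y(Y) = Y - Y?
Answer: -60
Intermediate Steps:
y(Y) = 0
g = 81 (g = 9² = 81)
b(H) = 2 - 6*H
R(j) = -20 (R(j) = 0 - (2 - 6*(-3)) = 0 - (2 + 18) = 0 - 1*20 = 0 - 20 = -20)
(3*R(g))*1 = (3*(-20))*1 = -60*1 = -60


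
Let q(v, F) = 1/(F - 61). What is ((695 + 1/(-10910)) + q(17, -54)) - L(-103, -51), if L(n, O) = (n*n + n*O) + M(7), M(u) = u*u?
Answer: -763630617/50186 ≈ -15216.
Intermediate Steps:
M(u) = u²
q(v, F) = 1/(-61 + F)
L(n, O) = 49 + n² + O*n (L(n, O) = (n*n + n*O) + 7² = (n² + O*n) + 49 = 49 + n² + O*n)
((695 + 1/(-10910)) + q(17, -54)) - L(-103, -51) = ((695 + 1/(-10910)) + 1/(-61 - 54)) - (49 + (-103)² - 51*(-103)) = ((695 - 1/10910) + 1/(-115)) - (49 + 10609 + 5253) = (7582449/10910 - 1/115) - 1*15911 = 34878829/50186 - 15911 = -763630617/50186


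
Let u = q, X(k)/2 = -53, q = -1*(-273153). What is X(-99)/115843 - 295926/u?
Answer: -11436636612/10547620993 ≈ -1.0843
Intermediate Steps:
q = 273153
X(k) = -106 (X(k) = 2*(-53) = -106)
u = 273153
X(-99)/115843 - 295926/u = -106/115843 - 295926/273153 = -106*1/115843 - 295926*1/273153 = -106/115843 - 98642/91051 = -11436636612/10547620993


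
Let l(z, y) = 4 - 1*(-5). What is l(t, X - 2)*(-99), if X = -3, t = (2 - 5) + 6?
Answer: -891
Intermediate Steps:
t = 3 (t = -3 + 6 = 3)
l(z, y) = 9 (l(z, y) = 4 + 5 = 9)
l(t, X - 2)*(-99) = 9*(-99) = -891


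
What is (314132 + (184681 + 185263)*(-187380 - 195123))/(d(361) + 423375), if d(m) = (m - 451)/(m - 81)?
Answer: -3962122519600/11854491 ≈ -3.3423e+5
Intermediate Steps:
d(m) = (-451 + m)/(-81 + m)
(314132 + (184681 + 185263)*(-187380 - 195123))/(d(361) + 423375) = (314132 + (184681 + 185263)*(-187380 - 195123))/((-451 + 361)/(-81 + 361) + 423375) = (314132 + 369944*(-382503))/(-90/280 + 423375) = (314132 - 141504689832)/((1/280)*(-90) + 423375) = -141504375700/(-9/28 + 423375) = -141504375700/11854491/28 = -141504375700*28/11854491 = -3962122519600/11854491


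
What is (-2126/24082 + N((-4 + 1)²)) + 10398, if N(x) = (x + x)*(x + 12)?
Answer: 129752753/12041 ≈ 10776.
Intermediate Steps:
N(x) = 2*x*(12 + x) (N(x) = (2*x)*(12 + x) = 2*x*(12 + x))
(-2126/24082 + N((-4 + 1)²)) + 10398 = (-2126/24082 + 2*(-4 + 1)²*(12 + (-4 + 1)²)) + 10398 = (-2126*1/24082 + 2*(-3)²*(12 + (-3)²)) + 10398 = (-1063/12041 + 2*9*(12 + 9)) + 10398 = (-1063/12041 + 2*9*21) + 10398 = (-1063/12041 + 378) + 10398 = 4550435/12041 + 10398 = 129752753/12041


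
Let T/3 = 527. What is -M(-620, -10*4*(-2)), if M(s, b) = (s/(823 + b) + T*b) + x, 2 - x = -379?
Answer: -114554863/903 ≈ -1.2686e+5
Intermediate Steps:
T = 1581 (T = 3*527 = 1581)
x = 381 (x = 2 - 1*(-379) = 2 + 379 = 381)
M(s, b) = 381 + 1581*b + s/(823 + b) (M(s, b) = (s/(823 + b) + 1581*b) + 381 = (1581*b + s/(823 + b)) + 381 = 381 + 1581*b + s/(823 + b))
-M(-620, -10*4*(-2)) = -(313563 - 620 + 1581*(-10*4*(-2))² + 1301544*(-10*4*(-2)))/(823 - 10*4*(-2)) = -(313563 - 620 + 1581*(-40*(-2))² + 1301544*(-40*(-2)))/(823 - 40*(-2)) = -(313563 - 620 + 1581*80² + 1301544*80)/(823 + 80) = -(313563 - 620 + 1581*6400 + 104123520)/903 = -(313563 - 620 + 10118400 + 104123520)/903 = -114554863/903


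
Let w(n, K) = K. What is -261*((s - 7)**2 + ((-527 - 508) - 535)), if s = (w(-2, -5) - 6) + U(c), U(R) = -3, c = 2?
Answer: 294669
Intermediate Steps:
s = -14 (s = (-5 - 6) - 3 = -11 - 3 = -14)
-261*((s - 7)**2 + ((-527 - 508) - 535)) = -261*((-14 - 7)**2 + ((-527 - 508) - 535)) = -261*((-21)**2 + (-1035 - 535)) = -261*(441 - 1570) = -261*(-1129) = 294669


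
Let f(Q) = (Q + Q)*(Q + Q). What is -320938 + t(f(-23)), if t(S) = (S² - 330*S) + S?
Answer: 3460354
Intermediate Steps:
f(Q) = 4*Q² (f(Q) = (2*Q)*(2*Q) = 4*Q²)
t(S) = S² - 329*S
-320938 + t(f(-23)) = -320938 + (4*(-23)²)*(-329 + 4*(-23)²) = -320938 + (4*529)*(-329 + 4*529) = -320938 + 2116*(-329 + 2116) = -320938 + 2116*1787 = -320938 + 3781292 = 3460354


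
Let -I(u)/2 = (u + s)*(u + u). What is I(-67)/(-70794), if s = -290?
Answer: 15946/11799 ≈ 1.3515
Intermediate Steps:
I(u) = -4*u*(-290 + u) (I(u) = -2*(u - 290)*(u + u) = -2*(-290 + u)*2*u = -4*u*(-290 + u))
I(-67)/(-70794) = (4*(-67)*(290 - 1*(-67)))/(-70794) = (4*(-67)*(290 + 67))*(-1/70794) = (4*(-67)*357)*(-1/70794) = -95676*(-1/70794) = 15946/11799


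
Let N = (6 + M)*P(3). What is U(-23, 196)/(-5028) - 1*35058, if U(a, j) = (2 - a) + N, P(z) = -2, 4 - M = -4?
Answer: -58757207/1676 ≈ -35058.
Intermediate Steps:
M = 8 (M = 4 - 1*(-4) = 4 + 4 = 8)
N = -28 (N = (6 + 8)*(-2) = 14*(-2) = -28)
U(a, j) = -26 - a (U(a, j) = (2 - a) - 28 = -26 - a)
U(-23, 196)/(-5028) - 1*35058 = (-26 - 1*(-23))/(-5028) - 1*35058 = (-26 + 23)*(-1/5028) - 35058 = -3*(-1/5028) - 35058 = 1/1676 - 35058 = -58757207/1676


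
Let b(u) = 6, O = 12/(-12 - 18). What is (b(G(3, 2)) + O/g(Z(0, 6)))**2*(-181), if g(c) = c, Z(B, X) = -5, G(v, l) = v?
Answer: -4181824/625 ≈ -6690.9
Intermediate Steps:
O = -2/5 (O = 12/(-30) = 12*(-1/30) = -2/5 ≈ -0.40000)
(b(G(3, 2)) + O/g(Z(0, 6)))**2*(-181) = (6 - 2/5/(-5))**2*(-181) = (6 - 2/5*(-1/5))**2*(-181) = (6 + 2/25)**2*(-181) = (152/25)**2*(-181) = (23104/625)*(-181) = -4181824/625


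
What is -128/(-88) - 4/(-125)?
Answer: 2044/1375 ≈ 1.4865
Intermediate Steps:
-128/(-88) - 4/(-125) = -128*(-1/88) - 4*(-1/125) = 16/11 + 4/125 = 2044/1375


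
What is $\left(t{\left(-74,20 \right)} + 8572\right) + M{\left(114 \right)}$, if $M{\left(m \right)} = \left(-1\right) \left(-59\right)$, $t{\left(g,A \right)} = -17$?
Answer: $8614$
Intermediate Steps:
$M{\left(m \right)} = 59$
$\left(t{\left(-74,20 \right)} + 8572\right) + M{\left(114 \right)} = \left(-17 + 8572\right) + 59 = 8555 + 59 = 8614$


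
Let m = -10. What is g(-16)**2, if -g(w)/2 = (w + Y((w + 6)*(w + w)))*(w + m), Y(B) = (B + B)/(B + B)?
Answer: 608400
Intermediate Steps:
Y(B) = 1 (Y(B) = (2*B)/((2*B)) = (2*B)*(1/(2*B)) = 1)
g(w) = -2*(1 + w)*(-10 + w) (g(w) = -2*(w + 1)*(w - 10) = -2*(1 + w)*(-10 + w))
g(-16)**2 = (20 - 2*(-16)**2 + 18*(-16))**2 = (20 - 2*256 - 288)**2 = (20 - 512 - 288)**2 = (-780)**2 = 608400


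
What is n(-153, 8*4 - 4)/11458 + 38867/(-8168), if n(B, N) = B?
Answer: -13134935/2752616 ≈ -4.7718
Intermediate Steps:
n(-153, 8*4 - 4)/11458 + 38867/(-8168) = -153/11458 + 38867/(-8168) = -153*1/11458 + 38867*(-1/8168) = -9/674 - 38867/8168 = -13134935/2752616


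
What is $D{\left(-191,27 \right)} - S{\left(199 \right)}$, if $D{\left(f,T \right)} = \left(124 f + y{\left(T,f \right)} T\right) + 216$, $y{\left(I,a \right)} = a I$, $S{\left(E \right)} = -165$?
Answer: $-162542$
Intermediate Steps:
$y{\left(I,a \right)} = I a$
$D{\left(f,T \right)} = 216 + 124 f + f T^{2}$ ($D{\left(f,T \right)} = \left(124 f + T f T\right) + 216 = \left(124 f + f T^{2}\right) + 216 = 216 + 124 f + f T^{2}$)
$D{\left(-191,27 \right)} - S{\left(199 \right)} = \left(216 + 124 \left(-191\right) - 191 \cdot 27^{2}\right) - -165 = \left(216 - 23684 - 139239\right) + 165 = -162707 + 165 = -162542$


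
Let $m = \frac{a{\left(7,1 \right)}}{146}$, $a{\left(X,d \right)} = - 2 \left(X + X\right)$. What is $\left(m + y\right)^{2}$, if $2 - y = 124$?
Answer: $\frac{79566400}{5329} \approx 14931.0$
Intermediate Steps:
$y = -122$ ($y = 2 - 124 = -122$)
$a{\left(X,d \right)} = - 4 X$ ($a{\left(X,d \right)} = - 2 \cdot 2 X = - 4 X$)
$m = - \frac{14}{73}$ ($m = \frac{\left(-4\right) 7}{146} = \left(-28\right) \frac{1}{146} = - \frac{14}{73} \approx -0.19178$)
$\left(m + y\right)^{2} = \left(- \frac{14}{73} - 122\right)^{2} = \left(- \frac{8920}{73}\right)^{2} = \frac{79566400}{5329}$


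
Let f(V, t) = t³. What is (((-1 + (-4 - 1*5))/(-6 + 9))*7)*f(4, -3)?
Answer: 630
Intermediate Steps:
(((-1 + (-4 - 1*5))/(-6 + 9))*7)*f(4, -3) = (((-1 + (-4 - 1*5))/(-6 + 9))*7)*(-3)³ = (((-1 + (-4 - 5))/3)*7)*(-27) = (((-1 - 9)*(⅓))*7)*(-27) = (-10*⅓*7)*(-27) = -10/3*7*(-27) = -70/3*(-27) = 630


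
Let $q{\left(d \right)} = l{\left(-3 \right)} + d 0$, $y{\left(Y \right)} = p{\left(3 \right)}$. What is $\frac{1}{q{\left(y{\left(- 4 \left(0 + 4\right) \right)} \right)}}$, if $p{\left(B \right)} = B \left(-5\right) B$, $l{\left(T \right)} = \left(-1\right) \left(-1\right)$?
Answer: $1$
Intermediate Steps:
$l{\left(T \right)} = 1$
$p{\left(B \right)} = - 5 B^{2}$ ($p{\left(B \right)} = - 5 B B = - 5 B^{2}$)
$y{\left(Y \right)} = -45$ ($y{\left(Y \right)} = - 5 \cdot 3^{2} = \left(-5\right) 9 = -45$)
$q{\left(d \right)} = 1$ ($q{\left(d \right)} = 1 + d 0 = 1 + 0 = 1$)
$\frac{1}{q{\left(y{\left(- 4 \left(0 + 4\right) \right)} \right)}} = 1^{-1} = 1$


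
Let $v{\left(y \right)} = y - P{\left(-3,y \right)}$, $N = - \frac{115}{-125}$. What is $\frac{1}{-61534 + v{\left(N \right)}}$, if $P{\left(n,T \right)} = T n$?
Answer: $- \frac{25}{1538258} \approx -1.6252 \cdot 10^{-5}$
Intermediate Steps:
$N = \frac{23}{25}$ ($N = \left(-115\right) \left(- \frac{1}{125}\right) = \frac{23}{25} \approx 0.92$)
$v{\left(y \right)} = 4 y$ ($v{\left(y \right)} = y - y \left(-3\right) = y - - 3 y = y + 3 y = 4 y$)
$\frac{1}{-61534 + v{\left(N \right)}} = \frac{1}{-61534 + 4 \cdot \frac{23}{25}} = \frac{1}{-61534 + \frac{92}{25}} = \frac{1}{- \frac{1538258}{25}} = - \frac{25}{1538258}$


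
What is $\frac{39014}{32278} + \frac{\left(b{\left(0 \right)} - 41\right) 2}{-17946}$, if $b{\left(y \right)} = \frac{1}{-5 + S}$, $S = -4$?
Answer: $\frac{1581298229}{1303337223} \approx 1.2133$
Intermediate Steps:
$b{\left(y \right)} = - \frac{1}{9}$ ($b{\left(y \right)} = \frac{1}{-5 - 4} = \frac{1}{-9} = - \frac{1}{9}$)
$\frac{39014}{32278} + \frac{\left(b{\left(0 \right)} - 41\right) 2}{-17946} = \frac{39014}{32278} + \frac{\left(- \frac{1}{9} - 41\right) 2}{-17946} = 39014 \cdot \frac{1}{32278} + \left(- \frac{370}{9}\right) 2 \left(- \frac{1}{17946}\right) = \frac{19507}{16139} - - \frac{370}{80757} = \frac{19507}{16139} + \frac{370}{80757} = \frac{1581298229}{1303337223}$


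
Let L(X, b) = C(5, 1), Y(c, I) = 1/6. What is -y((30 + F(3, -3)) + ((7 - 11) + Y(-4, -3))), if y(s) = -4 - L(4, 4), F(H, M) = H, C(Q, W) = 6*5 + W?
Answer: 35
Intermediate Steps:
Y(c, I) = ⅙
C(Q, W) = 30 + W
L(X, b) = 31 (L(X, b) = 30 + 1 = 31)
y(s) = -35 (y(s) = -4 - 1*31 = -4 - 31 = -35)
-y((30 + F(3, -3)) + ((7 - 11) + Y(-4, -3))) = -1*(-35) = 35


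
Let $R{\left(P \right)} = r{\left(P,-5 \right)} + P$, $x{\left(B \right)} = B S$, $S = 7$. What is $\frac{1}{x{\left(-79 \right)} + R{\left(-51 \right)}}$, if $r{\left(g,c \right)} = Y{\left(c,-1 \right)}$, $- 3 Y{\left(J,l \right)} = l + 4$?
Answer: $- \frac{1}{605} \approx -0.0016529$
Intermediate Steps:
$Y{\left(J,l \right)} = - \frac{4}{3} - \frac{l}{3}$ ($Y{\left(J,l \right)} = - \frac{l + 4}{3} = - \frac{4 + l}{3} = - \frac{4}{3} - \frac{l}{3}$)
$r{\left(g,c \right)} = -1$ ($r{\left(g,c \right)} = - \frac{4}{3} - - \frac{1}{3} = - \frac{4}{3} + \frac{1}{3} = -1$)
$x{\left(B \right)} = 7 B$ ($x{\left(B \right)} = B 7 = 7 B$)
$R{\left(P \right)} = -1 + P$
$\frac{1}{x{\left(-79 \right)} + R{\left(-51 \right)}} = \frac{1}{7 \left(-79\right) - 52} = \frac{1}{-553 - 52} = \frac{1}{-605} = - \frac{1}{605}$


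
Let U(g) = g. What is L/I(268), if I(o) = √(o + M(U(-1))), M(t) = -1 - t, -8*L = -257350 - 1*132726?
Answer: 97519*√67/268 ≈ 2978.5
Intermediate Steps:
L = 97519/2 (L = -(-257350 - 1*132726)/8 = -(-257350 - 132726)/8 = -⅛*(-390076) = 97519/2 ≈ 48760.)
I(o) = √o (I(o) = √(o + (-1 - 1*(-1))) = √(o + (-1 + 1)) = √(o + 0) = √o)
L/I(268) = 97519/(2*(√268)) = 97519/(2*((2*√67))) = 97519*(√67/134)/2 = 97519*√67/268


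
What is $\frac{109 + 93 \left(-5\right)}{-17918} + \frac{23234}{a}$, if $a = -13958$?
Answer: $- \frac{102834441}{62524861} \approx -1.6447$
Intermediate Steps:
$\frac{109 + 93 \left(-5\right)}{-17918} + \frac{23234}{a} = \frac{109 + 93 \left(-5\right)}{-17918} + \frac{23234}{-13958} = \left(109 - 465\right) \left(- \frac{1}{17918}\right) + 23234 \left(- \frac{1}{13958}\right) = \left(-356\right) \left(- \frac{1}{17918}\right) - \frac{11617}{6979} = \frac{178}{8959} - \frac{11617}{6979} = - \frac{102834441}{62524861}$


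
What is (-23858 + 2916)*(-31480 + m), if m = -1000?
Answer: 680196160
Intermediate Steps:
(-23858 + 2916)*(-31480 + m) = (-23858 + 2916)*(-31480 - 1000) = -20942*(-32480) = 680196160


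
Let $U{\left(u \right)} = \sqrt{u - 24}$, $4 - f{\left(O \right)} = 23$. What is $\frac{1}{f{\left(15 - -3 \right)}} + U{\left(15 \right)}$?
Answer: $- \frac{1}{19} + 3 i \approx -0.052632 + 3.0 i$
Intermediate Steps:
$f{\left(O \right)} = -19$ ($f{\left(O \right)} = 4 - 23 = -19$)
$U{\left(u \right)} = \sqrt{-24 + u}$
$\frac{1}{f{\left(15 - -3 \right)}} + U{\left(15 \right)} = \frac{1}{-19} + \sqrt{-24 + 15} = - \frac{1}{19} + \sqrt{-9} = - \frac{1}{19} + 3 i$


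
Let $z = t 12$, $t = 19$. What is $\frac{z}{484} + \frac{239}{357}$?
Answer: $\frac{49268}{43197} \approx 1.1405$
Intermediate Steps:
$z = 228$ ($z = 19 \cdot 12 = 228$)
$\frac{z}{484} + \frac{239}{357} = \frac{228}{484} + \frac{239}{357} = 228 \cdot \frac{1}{484} + 239 \cdot \frac{1}{357} = \frac{57}{121} + \frac{239}{357} = \frac{49268}{43197}$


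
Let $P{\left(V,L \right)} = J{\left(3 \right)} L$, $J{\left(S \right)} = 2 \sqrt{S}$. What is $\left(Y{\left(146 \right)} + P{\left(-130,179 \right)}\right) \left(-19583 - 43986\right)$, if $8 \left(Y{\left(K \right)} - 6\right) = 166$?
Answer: $- \frac{6801883}{4} - 22757702 \sqrt{3} \approx -4.1118 \cdot 10^{7}$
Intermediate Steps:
$Y{\left(K \right)} = \frac{107}{4}$ ($Y{\left(K \right)} = 6 + \frac{1}{8} \cdot 166 = 6 + \frac{83}{4} = \frac{107}{4}$)
$P{\left(V,L \right)} = 2 L \sqrt{3}$ ($P{\left(V,L \right)} = 2 \sqrt{3} L = 2 L \sqrt{3}$)
$\left(Y{\left(146 \right)} + P{\left(-130,179 \right)}\right) \left(-19583 - 43986\right) = \left(\frac{107}{4} + 2 \cdot 179 \sqrt{3}\right) \left(-19583 - 43986\right) = \left(\frac{107}{4} + 358 \sqrt{3}\right) \left(-63569\right) = - \frac{6801883}{4} - 22757702 \sqrt{3}$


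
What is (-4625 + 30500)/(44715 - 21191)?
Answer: 25875/23524 ≈ 1.0999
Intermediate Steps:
(-4625 + 30500)/(44715 - 21191) = 25875/23524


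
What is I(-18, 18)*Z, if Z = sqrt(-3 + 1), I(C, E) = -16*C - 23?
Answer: 265*I*sqrt(2) ≈ 374.77*I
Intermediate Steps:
I(C, E) = -23 - 16*C
Z = I*sqrt(2) (Z = sqrt(-2) = I*sqrt(2) ≈ 1.4142*I)
I(-18, 18)*Z = (-23 - 16*(-18))*(I*sqrt(2)) = (-23 + 288)*(I*sqrt(2)) = 265*(I*sqrt(2)) = 265*I*sqrt(2)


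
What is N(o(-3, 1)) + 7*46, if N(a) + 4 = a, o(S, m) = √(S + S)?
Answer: 318 + I*√6 ≈ 318.0 + 2.4495*I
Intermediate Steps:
o(S, m) = √2*√S (o(S, m) = √(2*S) = √2*√S)
N(a) = -4 + a
N(o(-3, 1)) + 7*46 = (-4 + √2*√(-3)) + 7*46 = (-4 + √2*(I*√3)) + 322 = (-4 + I*√6) + 322 = 318 + I*√6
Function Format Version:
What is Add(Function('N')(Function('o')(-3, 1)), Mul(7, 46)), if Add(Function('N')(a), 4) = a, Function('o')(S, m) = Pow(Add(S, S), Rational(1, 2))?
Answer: Add(318, Mul(I, Pow(6, Rational(1, 2)))) ≈ Add(318.00, Mul(2.4495, I))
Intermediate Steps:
Function('o')(S, m) = Mul(Pow(2, Rational(1, 2)), Pow(S, Rational(1, 2))) (Function('o')(S, m) = Pow(Mul(2, S), Rational(1, 2)) = Mul(Pow(2, Rational(1, 2)), Pow(S, Rational(1, 2))))
Function('N')(a) = Add(-4, a)
Add(Function('N')(Function('o')(-3, 1)), Mul(7, 46)) = Add(Add(-4, Mul(Pow(2, Rational(1, 2)), Pow(-3, Rational(1, 2)))), Mul(7, 46)) = Add(Add(-4, Mul(Pow(2, Rational(1, 2)), Mul(I, Pow(3, Rational(1, 2))))), 322) = Add(Add(-4, Mul(I, Pow(6, Rational(1, 2)))), 322) = Add(318, Mul(I, Pow(6, Rational(1, 2))))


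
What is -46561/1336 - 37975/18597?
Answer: -916629517/24845592 ≈ -36.893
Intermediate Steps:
-46561/1336 - 37975/18597 = -916629517/24845592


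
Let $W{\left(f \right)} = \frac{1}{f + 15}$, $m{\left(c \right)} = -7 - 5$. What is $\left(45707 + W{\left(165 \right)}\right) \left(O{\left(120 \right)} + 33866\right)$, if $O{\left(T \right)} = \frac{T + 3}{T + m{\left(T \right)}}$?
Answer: $\frac{10030816474637}{6480} \approx 1.548 \cdot 10^{9}$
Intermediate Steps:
$m{\left(c \right)} = -12$
$W{\left(f \right)} = \frac{1}{15 + f}$
$O{\left(T \right)} = \frac{3 + T}{-12 + T}$ ($O{\left(T \right)} = \frac{T + 3}{T - 12} = \frac{3 + T}{-12 + T}$)
$\left(45707 + W{\left(165 \right)}\right) \left(O{\left(120 \right)} + 33866\right) = \left(45707 + \frac{1}{15 + 165}\right) \left(\frac{3 + 120}{-12 + 120} + 33866\right) = \left(45707 + \frac{1}{180}\right) \left(\frac{1}{108} \cdot 123 + 33866\right) = \frac{8227261 \left(\frac{41}{36} + 33866\right)}{180} = \frac{8227261}{180} \cdot \frac{1219217}{36} = \frac{10030816474637}{6480}$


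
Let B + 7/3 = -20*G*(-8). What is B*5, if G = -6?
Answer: -14435/3 ≈ -4811.7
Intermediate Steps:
B = -2887/3 (B = -7/3 - 20*(-6)*(-8) = -7/3 + 120*(-8) = -7/3 - 960 = -2887/3 ≈ -962.33)
B*5 = -2887/3*5 = -14435/3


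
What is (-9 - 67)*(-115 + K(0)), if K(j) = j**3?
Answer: 8740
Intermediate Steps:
(-9 - 67)*(-115 + K(0)) = (-9 - 67)*(-115 + 0**3) = -76*(-115 + 0) = -76*(-115) = 8740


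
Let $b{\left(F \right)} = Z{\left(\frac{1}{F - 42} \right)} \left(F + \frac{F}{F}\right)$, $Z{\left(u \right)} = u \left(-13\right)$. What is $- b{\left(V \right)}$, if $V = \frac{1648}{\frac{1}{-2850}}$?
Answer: $\frac{61058387}{4696842} \approx 13.0$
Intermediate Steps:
$Z{\left(u \right)} = - 13 u$
$V = -4696800$ ($V = \frac{1648}{- \frac{1}{2850}} = 1648 \left(-2850\right) = -4696800$)
$b{\left(F \right)} = - \frac{13 \left(1 + F\right)}{-42 + F}$ ($b{\left(F \right)} = - \frac{13}{F - 42} \left(F + \frac{F}{F}\right) = - \frac{13}{-42 + F} \left(F + 1\right) = - \frac{13}{-42 + F} \left(1 + F\right) = - \frac{13 \left(1 + F\right)}{-42 + F}$)
$- b{\left(V \right)} = - \frac{13 \left(-1 - -4696800\right)}{-42 - 4696800} = - \frac{13 \left(-1 + 4696800\right)}{-4696842} = - \frac{13 \left(-1\right) 4696799}{4696842} = \left(-1\right) \left(- \frac{61058387}{4696842}\right) = \frac{61058387}{4696842}$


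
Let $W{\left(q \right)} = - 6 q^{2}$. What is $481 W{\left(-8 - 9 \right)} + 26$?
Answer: $-834028$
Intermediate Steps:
$481 W{\left(-8 - 9 \right)} + 26 = 481 \left(- 6 \left(-8 - 9\right)^{2}\right) + 26 = 481 \left(- 6 \left(-17\right)^{2}\right) + 26 = 481 \left(\left(-6\right) 289\right) + 26 = 481 \left(-1734\right) + 26 = -834054 + 26 = -834028$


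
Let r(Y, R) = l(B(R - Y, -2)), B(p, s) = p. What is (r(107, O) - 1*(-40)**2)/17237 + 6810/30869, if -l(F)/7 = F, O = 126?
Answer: 63887993/532088953 ≈ 0.12007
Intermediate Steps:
l(F) = -7*F
r(Y, R) = -7*R + 7*Y (r(Y, R) = -7*(R - Y) = -7*R + 7*Y)
(r(107, O) - 1*(-40)**2)/17237 + 6810/30869 = ((-7*126 + 7*107) - 1*(-40)**2)/17237 + 6810/30869 = ((-882 + 749) - 1*1600)*(1/17237) + 6810*(1/30869) = (-133 - 1600)*(1/17237) + 6810/30869 = -1733*1/17237 + 6810/30869 = -1733/17237 + 6810/30869 = 63887993/532088953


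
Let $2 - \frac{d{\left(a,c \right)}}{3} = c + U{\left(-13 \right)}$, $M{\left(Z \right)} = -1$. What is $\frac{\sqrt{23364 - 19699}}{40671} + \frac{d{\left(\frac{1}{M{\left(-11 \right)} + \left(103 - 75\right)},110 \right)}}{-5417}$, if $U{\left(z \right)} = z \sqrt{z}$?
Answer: $\frac{324}{5417} + \frac{\sqrt{3665}}{40671} - \frac{39 i \sqrt{13}}{5417} \approx 0.0613 - 0.025958 i$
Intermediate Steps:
$U{\left(z \right)} = z^{\frac{3}{2}}$
$d{\left(a,c \right)} = 6 - 3 c + 39 i \sqrt{13}$ ($d{\left(a,c \right)} = 6 - 3 \left(c + \left(-13\right)^{\frac{3}{2}}\right) = 6 - 3 \left(c - 13 i \sqrt{13}\right) = 6 - \left(3 c - 39 i \sqrt{13}\right) = 6 - 3 c + 39 i \sqrt{13}$)
$\frac{\sqrt{23364 - 19699}}{40671} + \frac{d{\left(\frac{1}{M{\left(-11 \right)} + \left(103 - 75\right)},110 \right)}}{-5417} = \frac{\sqrt{23364 - 19699}}{40671} + \frac{6 - 330 + 39 i \sqrt{13}}{-5417} = \sqrt{3665} \cdot \frac{1}{40671} + \left(6 - 330 + 39 i \sqrt{13}\right) \left(- \frac{1}{5417}\right) = \frac{\sqrt{3665}}{40671} + \left(-324 + 39 i \sqrt{13}\right) \left(- \frac{1}{5417}\right) = \frac{\sqrt{3665}}{40671} + \left(\frac{324}{5417} - \frac{39 i \sqrt{13}}{5417}\right) = \frac{324}{5417} + \frac{\sqrt{3665}}{40671} - \frac{39 i \sqrt{13}}{5417}$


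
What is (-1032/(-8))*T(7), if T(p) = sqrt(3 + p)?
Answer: 129*sqrt(10) ≈ 407.93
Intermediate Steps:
(-1032/(-8))*T(7) = (-1032/(-8))*sqrt(3 + 7) = (-1032*(-1)/8)*sqrt(10) = (-43*(-3))*sqrt(10) = 129*sqrt(10)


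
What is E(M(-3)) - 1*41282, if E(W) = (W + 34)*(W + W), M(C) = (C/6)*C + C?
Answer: -82759/2 ≈ -41380.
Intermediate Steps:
M(C) = C + C²/6 (M(C) = (C*(⅙))*C + C = (C/6)*C + C = C²/6 + C = C + C²/6)
E(W) = 2*W*(34 + W) (E(W) = (34 + W)*(2*W) = 2*W*(34 + W))
E(M(-3)) - 1*41282 = 2*((⅙)*(-3)*(6 - 3))*(34 + (⅙)*(-3)*(6 - 3)) - 1*41282 = 2*((⅙)*(-3)*3)*(34 + (⅙)*(-3)*3) - 41282 = 2*(-3/2)*(34 - 3/2) - 41282 = 2*(-3/2)*(65/2) - 41282 = -195/2 - 41282 = -82759/2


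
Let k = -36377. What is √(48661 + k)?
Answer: 2*√3071 ≈ 110.83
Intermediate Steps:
√(48661 + k) = √(48661 - 36377) = √12284 = 2*√3071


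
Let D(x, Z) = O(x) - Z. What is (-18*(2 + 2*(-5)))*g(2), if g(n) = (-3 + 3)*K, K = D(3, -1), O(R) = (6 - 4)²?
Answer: 0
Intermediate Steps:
O(R) = 4 (O(R) = 2² = 4)
D(x, Z) = 4 - Z
K = 5 (K = 4 - 1*(-1) = 4 + 1 = 5)
g(n) = 0 (g(n) = (-3 + 3)*5 = 0*5 = 0)
(-18*(2 + 2*(-5)))*g(2) = -18*(2 + 2*(-5))*0 = -18*(2 - 10)*0 = -18*(-8)*0 = 144*0 = 0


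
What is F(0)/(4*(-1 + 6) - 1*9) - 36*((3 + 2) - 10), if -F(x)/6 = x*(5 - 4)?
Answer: 180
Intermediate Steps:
F(x) = -6*x (F(x) = -6*x*(5 - 4) = -6*x)
F(0)/(4*(-1 + 6) - 1*9) - 36*((3 + 2) - 10) = (-6*0)/(4*(-1 + 6) - 1*9) - 36*((3 + 2) - 10) = 0/(4*5 - 9) - 36*(5 - 10) = 0/(20 - 9) - 36*(-5) = 0/11 + 180 = 0*(1/11) + 180 = 0 + 180 = 180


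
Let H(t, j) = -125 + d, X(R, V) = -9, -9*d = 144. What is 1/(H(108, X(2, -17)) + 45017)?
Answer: 1/44876 ≈ 2.2284e-5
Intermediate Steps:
d = -16 (d = -⅑*144 = -16)
H(t, j) = -141 (H(t, j) = -125 - 16 = -141)
1/(H(108, X(2, -17)) + 45017) = 1/(-141 + 45017) = 1/44876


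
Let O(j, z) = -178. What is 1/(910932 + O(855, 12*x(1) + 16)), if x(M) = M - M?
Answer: 1/910754 ≈ 1.0980e-6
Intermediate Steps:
x(M) = 0
1/(910932 + O(855, 12*x(1) + 16)) = 1/(910932 - 178) = 1/910754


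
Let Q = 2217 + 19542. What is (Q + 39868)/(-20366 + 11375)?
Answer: -61627/8991 ≈ -6.8543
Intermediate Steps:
Q = 21759
(Q + 39868)/(-20366 + 11375) = (21759 + 39868)/(-20366 + 11375) = 61627/(-8991) = 61627*(-1/8991) = -61627/8991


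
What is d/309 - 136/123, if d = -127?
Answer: -6405/4223 ≈ -1.5167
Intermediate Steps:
d/309 - 136/123 = -127/309 - 136/123 = -6405/4223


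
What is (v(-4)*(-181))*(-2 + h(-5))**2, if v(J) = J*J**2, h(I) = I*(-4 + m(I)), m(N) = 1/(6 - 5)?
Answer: 1957696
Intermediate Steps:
m(N) = 1 (m(N) = 1/1 = 1)
h(I) = -3*I (h(I) = I*(-4 + 1) = I*(-3) = -3*I)
v(J) = J**3
(v(-4)*(-181))*(-2 + h(-5))**2 = ((-4)**3*(-181))*(-2 - 3*(-5))**2 = (-64*(-181))*(-2 + 15)**2 = 11584*13**2 = 11584*169 = 1957696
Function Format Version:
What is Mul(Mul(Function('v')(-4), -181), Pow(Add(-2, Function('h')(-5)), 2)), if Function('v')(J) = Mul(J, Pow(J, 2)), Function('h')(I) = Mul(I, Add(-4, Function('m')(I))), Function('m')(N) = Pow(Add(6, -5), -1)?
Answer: 1957696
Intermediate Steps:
Function('m')(N) = 1 (Function('m')(N) = Pow(1, -1) = 1)
Function('h')(I) = Mul(-3, I) (Function('h')(I) = Mul(I, Add(-4, 1)) = Mul(I, -3) = Mul(-3, I))
Function('v')(J) = Pow(J, 3)
Mul(Mul(Function('v')(-4), -181), Pow(Add(-2, Function('h')(-5)), 2)) = Mul(Mul(Pow(-4, 3), -181), Pow(Add(-2, Mul(-3, -5)), 2)) = Mul(Mul(-64, -181), Pow(Add(-2, 15), 2)) = Mul(11584, Pow(13, 2)) = Mul(11584, 169) = 1957696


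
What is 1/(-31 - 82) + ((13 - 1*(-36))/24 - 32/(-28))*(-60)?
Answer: -302289/1582 ≈ -191.08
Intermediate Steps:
1/(-31 - 82) + ((13 - 1*(-36))/24 - 32/(-28))*(-60) = 1/(-113) + ((13 + 36)*(1/24) - 32*(-1/28))*(-60) = -1/113 + (49*(1/24) + 8/7)*(-60) = -1/113 + (49/24 + 8/7)*(-60) = -1/113 + (535/168)*(-60) = -1/113 - 2675/14 = -302289/1582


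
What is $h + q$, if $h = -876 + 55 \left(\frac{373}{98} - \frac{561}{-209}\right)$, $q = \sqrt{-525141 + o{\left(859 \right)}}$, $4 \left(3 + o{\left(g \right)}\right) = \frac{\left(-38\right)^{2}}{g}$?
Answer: $- \frac{966437}{1862} + \frac{i \sqrt{387493469765}}{859} \approx -519.03 + 724.67 i$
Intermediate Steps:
$o{\left(g \right)} = -3 + \frac{361}{g}$ ($o{\left(g \right)} = -3 + \frac{\left(-38\right)^{2} \frac{1}{g}}{4} = -3 + \frac{1444 \frac{1}{g}}{4} = -3 + \frac{361}{g}$)
$q = \frac{i \sqrt{387493469765}}{859}$ ($q = \sqrt{-525141 - \left(3 - \frac{361}{859}\right)} = \sqrt{-525141 + \left(-3 + 361 \cdot \frac{1}{859}\right)} = \sqrt{-525141 + \left(-3 + \frac{361}{859}\right)} = \sqrt{-525141 - \frac{2216}{859}} = \sqrt{- \frac{451098335}{859}} = \frac{i \sqrt{387493469765}}{859} \approx 724.67 i$)
$h = - \frac{966437}{1862}$ ($h = -876 + 55 \left(373 \cdot \frac{1}{98} - - \frac{51}{19}\right) = -876 + 55 \left(\frac{373}{98} + \frac{51}{19}\right) = -876 + 55 \cdot \frac{12085}{1862} = -876 + \frac{664675}{1862} = - \frac{966437}{1862} \approx -519.03$)
$h + q = - \frac{966437}{1862} + \frac{i \sqrt{387493469765}}{859}$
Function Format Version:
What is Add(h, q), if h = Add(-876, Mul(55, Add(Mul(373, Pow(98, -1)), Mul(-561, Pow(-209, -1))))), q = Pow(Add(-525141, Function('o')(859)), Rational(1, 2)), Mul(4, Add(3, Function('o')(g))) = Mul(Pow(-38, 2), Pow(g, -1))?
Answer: Add(Rational(-966437, 1862), Mul(Rational(1, 859), I, Pow(387493469765, Rational(1, 2)))) ≈ Add(-519.03, Mul(724.67, I))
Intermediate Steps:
Function('o')(g) = Add(-3, Mul(361, Pow(g, -1))) (Function('o')(g) = Add(-3, Mul(Rational(1, 4), Mul(Pow(-38, 2), Pow(g, -1)))) = Add(-3, Mul(Rational(1, 4), Mul(1444, Pow(g, -1)))) = Add(-3, Mul(361, Pow(g, -1))))
q = Mul(Rational(1, 859), I, Pow(387493469765, Rational(1, 2))) (q = Pow(Add(-525141, Add(-3, Mul(361, Pow(859, -1)))), Rational(1, 2)) = Pow(Add(-525141, Add(-3, Mul(361, Rational(1, 859)))), Rational(1, 2)) = Pow(Add(-525141, Add(-3, Rational(361, 859))), Rational(1, 2)) = Pow(Add(-525141, Rational(-2216, 859)), Rational(1, 2)) = Pow(Rational(-451098335, 859), Rational(1, 2)) = Mul(Rational(1, 859), I, Pow(387493469765, Rational(1, 2))) ≈ Mul(724.67, I))
h = Rational(-966437, 1862) (h = Add(-876, Mul(55, Add(Mul(373, Rational(1, 98)), Mul(-561, Rational(-1, 209))))) = Add(-876, Mul(55, Add(Rational(373, 98), Rational(51, 19)))) = Add(-876, Mul(55, Rational(12085, 1862))) = Add(-876, Rational(664675, 1862)) = Rational(-966437, 1862) ≈ -519.03)
Add(h, q) = Add(Rational(-966437, 1862), Mul(Rational(1, 859), I, Pow(387493469765, Rational(1, 2))))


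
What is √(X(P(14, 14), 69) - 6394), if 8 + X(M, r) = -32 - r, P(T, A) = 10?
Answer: I*√6503 ≈ 80.641*I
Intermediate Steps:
X(M, r) = -40 - r (X(M, r) = -8 + (-32 - r) = -40 - r)
√(X(P(14, 14), 69) - 6394) = √((-40 - 1*69) - 6394) = √((-40 - 69) - 6394) = √(-109 - 6394) = √(-6503) = I*√6503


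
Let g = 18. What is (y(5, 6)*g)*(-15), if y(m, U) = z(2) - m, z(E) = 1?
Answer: 1080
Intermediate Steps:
y(m, U) = 1 - m
(y(5, 6)*g)*(-15) = ((1 - 1*5)*18)*(-15) = ((1 - 5)*18)*(-15) = -4*18*(-15) = -72*(-15) = 1080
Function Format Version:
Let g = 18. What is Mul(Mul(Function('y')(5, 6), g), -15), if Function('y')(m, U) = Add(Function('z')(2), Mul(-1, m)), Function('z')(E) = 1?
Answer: 1080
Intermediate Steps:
Function('y')(m, U) = Add(1, Mul(-1, m))
Mul(Mul(Function('y')(5, 6), g), -15) = Mul(Mul(Add(1, Mul(-1, 5)), 18), -15) = Mul(Mul(Add(1, -5), 18), -15) = Mul(Mul(-4, 18), -15) = Mul(-72, -15) = 1080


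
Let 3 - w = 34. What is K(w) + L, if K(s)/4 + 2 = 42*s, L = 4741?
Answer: -475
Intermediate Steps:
w = -31 (w = 3 - 1*34 = 3 - 34 = -31)
K(s) = -8 + 168*s (K(s) = -8 + 4*(42*s) = -8 + 168*s)
K(w) + L = (-8 + 168*(-31)) + 4741 = (-8 - 5208) + 4741 = -5216 + 4741 = -475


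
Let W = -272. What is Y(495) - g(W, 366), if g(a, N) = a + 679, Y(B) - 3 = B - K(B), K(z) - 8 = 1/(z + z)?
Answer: 82169/990 ≈ 82.999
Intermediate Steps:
K(z) = 8 + 1/(2*z) (K(z) = 8 + 1/(z + z) = 8 + 1/(2*z))
Y(B) = -5 + B - 1/(2*B) (Y(B) = 3 + (B - (8 + 1/(2*B))) = 3 + (B + (-8 - 1/(2*B))) = 3 + (-8 + B - 1/(2*B)) = -5 + B - 1/(2*B))
g(a, N) = 679 + a
Y(495) - g(W, 366) = (-5 + 495 - ½/495) - (679 - 272) = (-5 + 495 - ½*1/495) - 1*407 = (-5 + 495 - 1/990) - 407 = 485099/990 - 407 = 82169/990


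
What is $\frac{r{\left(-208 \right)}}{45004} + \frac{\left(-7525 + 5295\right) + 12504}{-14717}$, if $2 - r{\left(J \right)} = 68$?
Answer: $- \frac{231671209}{331161934} \approx -0.69957$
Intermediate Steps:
$r{\left(J \right)} = -66$ ($r{\left(J \right)} = 2 - 68 = -66$)
$\frac{r{\left(-208 \right)}}{45004} + \frac{\left(-7525 + 5295\right) + 12504}{-14717} = - \frac{66}{45004} + \frac{\left(-7525 + 5295\right) + 12504}{-14717} = \left(-66\right) \frac{1}{45004} + \left(-2230 + 12504\right) \left(- \frac{1}{14717}\right) = - \frac{33}{22502} + 10274 \left(- \frac{1}{14717}\right) = - \frac{33}{22502} - \frac{10274}{14717} = - \frac{231671209}{331161934}$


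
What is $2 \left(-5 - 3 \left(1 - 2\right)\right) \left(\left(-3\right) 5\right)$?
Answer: $60$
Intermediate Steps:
$2 \left(-5 - 3 \left(1 - 2\right)\right) \left(\left(-3\right) 5\right) = 2 \left(-5 - -3\right) \left(-15\right) = 2 \left(-5 + 3\right) \left(-15\right) = 2 \left(-2\right) \left(-15\right) = \left(-4\right) \left(-15\right) = 60$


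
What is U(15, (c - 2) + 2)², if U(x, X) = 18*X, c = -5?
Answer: 8100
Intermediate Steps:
U(15, (c - 2) + 2)² = (18*((-5 - 2) + 2))² = (18*(-7 + 2))² = (18*(-5))² = (-90)² = 8100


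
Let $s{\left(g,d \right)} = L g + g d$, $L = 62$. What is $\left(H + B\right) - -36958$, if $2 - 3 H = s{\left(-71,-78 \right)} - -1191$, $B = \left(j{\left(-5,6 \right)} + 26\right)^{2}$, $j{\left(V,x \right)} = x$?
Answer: $37207$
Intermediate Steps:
$s{\left(g,d \right)} = 62 g + d g$ ($s{\left(g,d \right)} = 62 g + g d = 62 g + d g$)
$B = 1024$ ($B = \left(6 + 26\right)^{2} = 32^{2} = 1024$)
$H = -775$ ($H = \frac{2}{3} - \frac{- 71 \left(62 - 78\right) - -1191}{3} = \frac{2}{3} - \frac{\left(-71\right) \left(-16\right) + 1191}{3} = \frac{2}{3} - \frac{1136 + 1191}{3} = \frac{2}{3} - \frac{2327}{3} = -775$)
$\left(H + B\right) - -36958 = \left(-775 + 1024\right) - -36958 = 249 + 36958 = 37207$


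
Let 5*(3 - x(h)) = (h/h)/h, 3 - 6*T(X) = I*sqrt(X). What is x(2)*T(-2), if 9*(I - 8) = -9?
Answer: 29/20 - 203*I*sqrt(2)/60 ≈ 1.45 - 4.7848*I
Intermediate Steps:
I = 7 (I = 8 + (1/9)*(-9) = 8 - 1 = 7)
T(X) = 1/2 - 7*sqrt(X)/6
x(h) = 3 - 1/(5*h) (x(h) = 3 - h/h/(5*h) = 3 - 1/(5*h))
x(2)*T(-2) = (3 - 1/5/2)*(1/2 - 7*I*sqrt(2)/6) = (3 - 1/5*1/2)*(1/2 - 7*I*sqrt(2)/6) = (3 - 1/10)*(1/2 - 7*I*sqrt(2)/6) = 29*(1/2 - 7*I*sqrt(2)/6)/10 = 29/20 - 203*I*sqrt(2)/60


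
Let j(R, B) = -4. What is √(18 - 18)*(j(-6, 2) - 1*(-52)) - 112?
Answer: -112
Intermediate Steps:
√(18 - 18)*(j(-6, 2) - 1*(-52)) - 112 = √(18 - 18)*(-4 - 1*(-52)) - 112 = √0*(-4 + 52) - 112 = 0*48 - 112 = 0 - 112 = -112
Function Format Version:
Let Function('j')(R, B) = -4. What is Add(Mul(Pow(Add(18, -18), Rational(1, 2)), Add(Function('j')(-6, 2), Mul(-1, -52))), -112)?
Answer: -112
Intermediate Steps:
Add(Mul(Pow(Add(18, -18), Rational(1, 2)), Add(Function('j')(-6, 2), Mul(-1, -52))), -112) = Add(Mul(Pow(Add(18, -18), Rational(1, 2)), Add(-4, Mul(-1, -52))), -112) = Add(Mul(Pow(0, Rational(1, 2)), Add(-4, 52)), -112) = Add(Mul(0, 48), -112) = Add(0, -112) = -112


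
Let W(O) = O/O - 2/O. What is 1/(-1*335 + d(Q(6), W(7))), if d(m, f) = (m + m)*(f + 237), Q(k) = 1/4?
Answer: -7/1513 ≈ -0.0046266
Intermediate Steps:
W(O) = 1 - 2/O
Q(k) = ¼
d(m, f) = 2*m*(237 + f) (d(m, f) = (2*m)*(237 + f) = 2*m*(237 + f))
1/(-1*335 + d(Q(6), W(7))) = 1/(-1*335 + 2*(¼)*(237 + (-2 + 7)/7)) = 1/(-335 + 2*(¼)*(237 + (⅐)*5)) = 1/(-335 + 2*(¼)*(237 + 5/7)) = 1/(-335 + 2*(¼)*(1664/7)) = 1/(-335 + 832/7) = 1/(-1513/7) = -7/1513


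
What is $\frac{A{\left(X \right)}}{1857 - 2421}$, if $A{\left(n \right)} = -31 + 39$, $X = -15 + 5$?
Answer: $- \frac{2}{141} \approx -0.014184$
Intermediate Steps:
$X = -10$
$A{\left(n \right)} = 8$
$\frac{A{\left(X \right)}}{1857 - 2421} = \frac{8}{1857 - 2421} = \frac{8}{-564} = 8 \left(- \frac{1}{564}\right) = - \frac{2}{141}$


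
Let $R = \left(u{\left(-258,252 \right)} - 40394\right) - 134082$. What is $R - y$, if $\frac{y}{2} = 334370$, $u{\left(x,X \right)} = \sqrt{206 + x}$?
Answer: $-843216 + 2 i \sqrt{13} \approx -8.4322 \cdot 10^{5} + 7.2111 i$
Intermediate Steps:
$y = 668740$ ($y = 2 \cdot 334370 = 668740$)
$R = -174476 + 2 i \sqrt{13}$ ($R = \left(\sqrt{206 - 258} - 40394\right) - 134082 = \left(\sqrt{-52} - 40394\right) - 134082 = \left(2 i \sqrt{13} - 40394\right) - 134082 = \left(-40394 + 2 i \sqrt{13}\right) - 134082 = -174476 + 2 i \sqrt{13} \approx -1.7448 \cdot 10^{5} + 7.2111 i$)
$R - y = \left(-174476 + 2 i \sqrt{13}\right) - 668740 = -843216 + 2 i \sqrt{13}$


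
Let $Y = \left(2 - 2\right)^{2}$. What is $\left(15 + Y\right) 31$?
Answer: $465$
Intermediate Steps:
$Y = 0$ ($Y = 0^{2} = 0$)
$\left(15 + Y\right) 31 = \left(15 + 0\right) 31 = 15 \cdot 31 = 465$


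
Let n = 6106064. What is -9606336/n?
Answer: -600396/381629 ≈ -1.5732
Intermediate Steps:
-9606336/n = -9606336/6106064 = -9606336*1/6106064 = -600396/381629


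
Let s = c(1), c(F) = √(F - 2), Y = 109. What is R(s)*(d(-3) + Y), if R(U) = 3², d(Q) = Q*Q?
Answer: 1062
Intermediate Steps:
c(F) = √(-2 + F)
s = I (s = √(-2 + 1) = √(-1) = I ≈ 1.0*I)
d(Q) = Q²
R(U) = 9
R(s)*(d(-3) + Y) = 9*((-3)² + 109) = 9*(9 + 109) = 9*118 = 1062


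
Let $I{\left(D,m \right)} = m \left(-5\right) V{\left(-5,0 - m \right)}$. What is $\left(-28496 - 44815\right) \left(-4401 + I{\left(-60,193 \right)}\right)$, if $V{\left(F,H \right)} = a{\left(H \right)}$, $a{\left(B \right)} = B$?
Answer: $-13331165484$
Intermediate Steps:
$V{\left(F,H \right)} = H$
$I{\left(D,m \right)} = 5 m^{2}$ ($I{\left(D,m \right)} = m \left(-5\right) \left(0 - m\right) = - 5 m \left(- m\right) = 5 m^{2}$)
$\left(-28496 - 44815\right) \left(-4401 + I{\left(-60,193 \right)}\right) = \left(-28496 - 44815\right) \left(-4401 + 5 \cdot 193^{2}\right) = - 73311 \left(-4401 + 5 \cdot 37249\right) = - 73311 \left(-4401 + 186245\right) = \left(-73311\right) 181844 = -13331165484$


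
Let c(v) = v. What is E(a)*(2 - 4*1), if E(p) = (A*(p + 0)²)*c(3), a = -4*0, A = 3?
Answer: 0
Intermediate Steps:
a = 0
E(p) = 9*p² (E(p) = (3*(p + 0)²)*3 = (3*p²)*3 = 9*p²)
E(a)*(2 - 4*1) = (9*0²)*(2 - 4*1) = (9*0)*(2 - 4) = 0*(-2) = 0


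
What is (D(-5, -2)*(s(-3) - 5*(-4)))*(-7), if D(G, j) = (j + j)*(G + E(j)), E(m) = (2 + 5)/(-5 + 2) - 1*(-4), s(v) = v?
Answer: -4760/3 ≈ -1586.7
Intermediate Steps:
E(m) = 5/3 (E(m) = 7/(-3) + 4 = 7*(-⅓) + 4 = -7/3 + 4 = 5/3)
D(G, j) = 2*j*(5/3 + G) (D(G, j) = (j + j)*(G + 5/3) = (2*j)*(5/3 + G) = 2*j*(5/3 + G))
(D(-5, -2)*(s(-3) - 5*(-4)))*(-7) = (((⅔)*(-2)*(5 + 3*(-5)))*(-3 - 5*(-4)))*(-7) = (((⅔)*(-2)*(5 - 15))*(-3 + 20))*(-7) = (((⅔)*(-2)*(-10))*17)*(-7) = ((40/3)*17)*(-7) = (680/3)*(-7) = -4760/3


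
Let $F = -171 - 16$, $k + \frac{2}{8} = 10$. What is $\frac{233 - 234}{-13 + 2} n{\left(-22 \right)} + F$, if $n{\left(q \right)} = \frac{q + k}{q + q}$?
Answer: $- \frac{361983}{1936} \approx -186.97$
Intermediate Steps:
$k = \frac{39}{4}$ ($k = - \frac{1}{4} + 10 = \frac{39}{4} \approx 9.75$)
$n{\left(q \right)} = \frac{\frac{39}{4} + q}{2 q}$ ($n{\left(q \right)} = \frac{q + \frac{39}{4}}{q + q} = \frac{\frac{39}{4} + q}{2 q}$)
$F = -187$
$\frac{233 - 234}{-13 + 2} n{\left(-22 \right)} + F = \frac{233 - 234}{-13 + 2} \frac{39 + 4 \left(-22\right)}{8 \left(-22\right)} - 187 = - \frac{1}{-11} \cdot \frac{1}{8} \left(- \frac{1}{22}\right) \left(39 - 88\right) - 187 = \left(-1\right) \left(- \frac{1}{11}\right) \frac{1}{8} \left(- \frac{1}{22}\right) \left(-49\right) - 187 = \frac{1}{11} \cdot \frac{49}{176} - 187 = \frac{49}{1936} - 187 = - \frac{361983}{1936}$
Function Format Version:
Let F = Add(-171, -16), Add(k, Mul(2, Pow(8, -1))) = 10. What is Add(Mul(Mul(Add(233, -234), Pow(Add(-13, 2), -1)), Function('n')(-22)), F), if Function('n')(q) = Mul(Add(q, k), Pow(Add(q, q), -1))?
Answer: Rational(-361983, 1936) ≈ -186.97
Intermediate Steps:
k = Rational(39, 4) (k = Add(Rational(-1, 4), 10) = Rational(39, 4) ≈ 9.7500)
Function('n')(q) = Mul(Rational(1, 2), Pow(q, -1), Add(Rational(39, 4), q)) (Function('n')(q) = Mul(Add(q, Rational(39, 4)), Pow(Add(q, q), -1)) = Mul(Add(Rational(39, 4), q), Pow(Mul(2, q), -1)) = Mul(Add(Rational(39, 4), q), Mul(Rational(1, 2), Pow(q, -1))) = Mul(Rational(1, 2), Pow(q, -1), Add(Rational(39, 4), q)))
F = -187
Add(Mul(Mul(Add(233, -234), Pow(Add(-13, 2), -1)), Function('n')(-22)), F) = Add(Mul(Mul(Add(233, -234), Pow(Add(-13, 2), -1)), Mul(Rational(1, 8), Pow(-22, -1), Add(39, Mul(4, -22)))), -187) = Add(Mul(Mul(-1, Pow(-11, -1)), Mul(Rational(1, 8), Rational(-1, 22), Add(39, -88))), -187) = Add(Mul(Mul(-1, Rational(-1, 11)), Mul(Rational(1, 8), Rational(-1, 22), -49)), -187) = Add(Mul(Rational(1, 11), Rational(49, 176)), -187) = Add(Rational(49, 1936), -187) = Rational(-361983, 1936)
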